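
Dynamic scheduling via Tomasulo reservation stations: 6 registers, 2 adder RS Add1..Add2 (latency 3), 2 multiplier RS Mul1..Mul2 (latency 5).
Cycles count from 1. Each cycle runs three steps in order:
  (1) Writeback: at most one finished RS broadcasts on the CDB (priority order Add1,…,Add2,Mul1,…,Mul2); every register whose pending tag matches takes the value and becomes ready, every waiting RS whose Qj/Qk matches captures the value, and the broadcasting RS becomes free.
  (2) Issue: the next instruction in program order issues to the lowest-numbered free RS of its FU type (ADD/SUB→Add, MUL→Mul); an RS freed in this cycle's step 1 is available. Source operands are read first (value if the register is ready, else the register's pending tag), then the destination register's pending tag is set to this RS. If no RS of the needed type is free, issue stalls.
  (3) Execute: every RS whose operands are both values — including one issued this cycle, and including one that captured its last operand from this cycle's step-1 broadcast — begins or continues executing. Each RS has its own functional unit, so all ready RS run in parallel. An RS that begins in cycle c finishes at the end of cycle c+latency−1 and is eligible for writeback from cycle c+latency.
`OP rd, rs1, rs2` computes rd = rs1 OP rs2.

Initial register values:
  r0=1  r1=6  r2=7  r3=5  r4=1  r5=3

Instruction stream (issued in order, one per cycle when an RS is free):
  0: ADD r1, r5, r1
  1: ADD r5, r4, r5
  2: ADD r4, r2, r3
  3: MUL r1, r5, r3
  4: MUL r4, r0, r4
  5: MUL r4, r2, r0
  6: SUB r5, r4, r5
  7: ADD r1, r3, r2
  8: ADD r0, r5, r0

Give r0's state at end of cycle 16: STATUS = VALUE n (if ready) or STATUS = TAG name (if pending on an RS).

cycle 1: issue ADD r1<-Add1 // r0:1,r1:Add1,r2:7,r3:5,r4:1,r5:3
cycle 2: issue ADD r5<-Add2 // r0:1,r1:Add1,r2:7,r3:5,r4:1,r5:Add2
cycle 3: stall // r0:1,r1:Add1,r2:7,r3:5,r4:1,r5:Add2
cycle 4: CDB Add1=9; issue ADD r4<-Add1 // r0:1,r1:9,r2:7,r3:5,r4:Add1,r5:Add2
cycle 5: CDB Add2=4; issue MUL r1<-Mul1 // r0:1,r1:Mul1,r2:7,r3:5,r4:Add1,r5:4
cycle 6: issue MUL r4<-Mul2 // r0:1,r1:Mul1,r2:7,r3:5,r4:Mul2,r5:4
cycle 7: CDB Add1=12; stall // r0:1,r1:Mul1,r2:7,r3:5,r4:Mul2,r5:4
cycle 8: stall // r0:1,r1:Mul1,r2:7,r3:5,r4:Mul2,r5:4
cycle 9: stall // r0:1,r1:Mul1,r2:7,r3:5,r4:Mul2,r5:4
cycle 10: CDB Mul1=20; issue MUL r4<-Mul1 // r0:1,r1:20,r2:7,r3:5,r4:Mul1,r5:4
cycle 11: issue SUB r5<-Add1 // r0:1,r1:20,r2:7,r3:5,r4:Mul1,r5:Add1
cycle 12: CDB Mul2=12; issue ADD r1<-Add2 // r0:1,r1:Add2,r2:7,r3:5,r4:Mul1,r5:Add1
cycle 13: stall // r0:1,r1:Add2,r2:7,r3:5,r4:Mul1,r5:Add1
cycle 14: stall // r0:1,r1:Add2,r2:7,r3:5,r4:Mul1,r5:Add1
cycle 15: CDB Add2=12; issue ADD r0<-Add2 // r0:Add2,r1:12,r2:7,r3:5,r4:Mul1,r5:Add1
cycle 16: CDB Mul1=7 // r0:Add2,r1:12,r2:7,r3:5,r4:7,r5:Add1

STATUS = TAG Add2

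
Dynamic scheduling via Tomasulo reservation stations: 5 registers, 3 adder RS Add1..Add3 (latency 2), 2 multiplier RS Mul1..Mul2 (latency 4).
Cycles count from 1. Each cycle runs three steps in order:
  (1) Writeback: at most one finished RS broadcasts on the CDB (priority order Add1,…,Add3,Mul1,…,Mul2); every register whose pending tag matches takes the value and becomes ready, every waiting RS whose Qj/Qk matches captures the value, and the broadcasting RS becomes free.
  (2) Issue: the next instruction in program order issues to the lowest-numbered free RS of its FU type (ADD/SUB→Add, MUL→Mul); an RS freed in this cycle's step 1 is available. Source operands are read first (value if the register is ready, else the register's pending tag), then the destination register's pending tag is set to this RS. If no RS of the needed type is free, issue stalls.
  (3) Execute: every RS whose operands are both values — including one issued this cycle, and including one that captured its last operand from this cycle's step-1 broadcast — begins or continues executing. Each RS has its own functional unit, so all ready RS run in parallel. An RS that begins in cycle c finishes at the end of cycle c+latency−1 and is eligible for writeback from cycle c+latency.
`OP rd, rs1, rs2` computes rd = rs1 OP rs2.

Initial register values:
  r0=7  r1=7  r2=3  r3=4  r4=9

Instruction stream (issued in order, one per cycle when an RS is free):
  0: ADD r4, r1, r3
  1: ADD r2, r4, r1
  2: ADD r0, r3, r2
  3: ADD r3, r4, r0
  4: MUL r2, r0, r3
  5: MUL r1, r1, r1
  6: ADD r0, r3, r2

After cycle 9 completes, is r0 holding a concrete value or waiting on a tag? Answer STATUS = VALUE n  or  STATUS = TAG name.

STATUS = TAG Add1

c1: issue ADD r4<-Add1 | r0:7,r1:7,r2:3,r3:4,r4:Add1
c2: issue ADD r2<-Add2 | r0:7,r1:7,r2:Add2,r3:4,r4:Add1
c3: CDB Add1=11; issue ADD r0<-Add1 | r0:Add1,r1:7,r2:Add2,r3:4,r4:11
c4: issue ADD r3<-Add3 | r0:Add1,r1:7,r2:Add2,r3:Add3,r4:11
c5: CDB Add2=18; issue MUL r2<-Mul1 | r0:Add1,r1:7,r2:Mul1,r3:Add3,r4:11
c6: issue MUL r1<-Mul2 | r0:Add1,r1:Mul2,r2:Mul1,r3:Add3,r4:11
c7: CDB Add1=22; issue ADD r0<-Add1 | r0:Add1,r1:Mul2,r2:Mul1,r3:Add3,r4:11
c8: - | r0:Add1,r1:Mul2,r2:Mul1,r3:Add3,r4:11
c9: CDB Add3=33 | r0:Add1,r1:Mul2,r2:Mul1,r3:33,r4:11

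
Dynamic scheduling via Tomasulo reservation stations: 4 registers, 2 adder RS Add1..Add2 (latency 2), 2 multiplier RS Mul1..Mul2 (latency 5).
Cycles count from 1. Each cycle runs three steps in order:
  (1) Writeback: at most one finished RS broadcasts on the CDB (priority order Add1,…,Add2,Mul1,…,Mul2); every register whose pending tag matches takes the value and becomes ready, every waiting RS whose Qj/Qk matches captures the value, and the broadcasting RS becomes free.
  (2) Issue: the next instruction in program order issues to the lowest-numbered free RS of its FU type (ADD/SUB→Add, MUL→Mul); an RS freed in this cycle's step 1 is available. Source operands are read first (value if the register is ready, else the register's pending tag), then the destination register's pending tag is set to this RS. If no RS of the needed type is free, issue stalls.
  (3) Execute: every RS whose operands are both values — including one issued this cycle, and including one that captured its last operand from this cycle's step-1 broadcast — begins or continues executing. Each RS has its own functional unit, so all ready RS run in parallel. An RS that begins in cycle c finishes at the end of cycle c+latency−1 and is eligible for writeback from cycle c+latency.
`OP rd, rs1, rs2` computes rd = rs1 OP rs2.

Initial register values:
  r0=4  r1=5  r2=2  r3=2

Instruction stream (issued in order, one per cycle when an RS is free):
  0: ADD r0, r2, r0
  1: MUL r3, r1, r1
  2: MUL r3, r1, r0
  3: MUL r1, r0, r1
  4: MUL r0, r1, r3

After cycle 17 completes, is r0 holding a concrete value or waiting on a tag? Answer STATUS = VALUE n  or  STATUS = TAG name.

c1: issue ADD r0<-Add1 | r0:Add1,r1:5,r2:2,r3:2
c2: issue MUL r3<-Mul1 | r0:Add1,r1:5,r2:2,r3:Mul1
c3: CDB Add1=6; issue MUL r3<-Mul2 | r0:6,r1:5,r2:2,r3:Mul2
c4: stall | r0:6,r1:5,r2:2,r3:Mul2
c5: stall | r0:6,r1:5,r2:2,r3:Mul2
c6: stall | r0:6,r1:5,r2:2,r3:Mul2
c7: CDB Mul1=25; issue MUL r1<-Mul1 | r0:6,r1:Mul1,r2:2,r3:Mul2
c8: CDB Mul2=30; issue MUL r0<-Mul2 | r0:Mul2,r1:Mul1,r2:2,r3:30
c9: - | r0:Mul2,r1:Mul1,r2:2,r3:30
c10: - | r0:Mul2,r1:Mul1,r2:2,r3:30
c11: - | r0:Mul2,r1:Mul1,r2:2,r3:30
c12: CDB Mul1=30 | r0:Mul2,r1:30,r2:2,r3:30
c13: - | r0:Mul2,r1:30,r2:2,r3:30
c14: - | r0:Mul2,r1:30,r2:2,r3:30
c15: - | r0:Mul2,r1:30,r2:2,r3:30
c16: - | r0:Mul2,r1:30,r2:2,r3:30
c17: CDB Mul2=900 | r0:900,r1:30,r2:2,r3:30

STATUS = VALUE 900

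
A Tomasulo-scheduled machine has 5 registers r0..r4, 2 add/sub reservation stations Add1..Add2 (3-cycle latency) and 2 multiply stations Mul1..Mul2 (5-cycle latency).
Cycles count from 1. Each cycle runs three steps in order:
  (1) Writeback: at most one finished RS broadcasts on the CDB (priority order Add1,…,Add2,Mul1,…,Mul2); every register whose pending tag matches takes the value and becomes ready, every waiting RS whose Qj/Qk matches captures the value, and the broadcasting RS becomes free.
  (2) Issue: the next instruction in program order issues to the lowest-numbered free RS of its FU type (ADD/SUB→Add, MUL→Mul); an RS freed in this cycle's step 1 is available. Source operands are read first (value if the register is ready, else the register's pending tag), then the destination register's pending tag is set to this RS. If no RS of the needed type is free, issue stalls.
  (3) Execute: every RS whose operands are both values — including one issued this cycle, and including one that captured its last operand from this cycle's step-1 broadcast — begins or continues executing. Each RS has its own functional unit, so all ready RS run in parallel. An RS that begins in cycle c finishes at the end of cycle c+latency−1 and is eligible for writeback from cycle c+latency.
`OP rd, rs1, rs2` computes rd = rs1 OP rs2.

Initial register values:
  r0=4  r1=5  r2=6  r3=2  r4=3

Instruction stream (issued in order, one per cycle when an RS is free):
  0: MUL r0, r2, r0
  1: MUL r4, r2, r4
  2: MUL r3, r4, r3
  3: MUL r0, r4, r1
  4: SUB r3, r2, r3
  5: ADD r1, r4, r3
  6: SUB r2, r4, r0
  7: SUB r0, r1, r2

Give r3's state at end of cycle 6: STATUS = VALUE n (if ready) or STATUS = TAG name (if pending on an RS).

cycle 1: issue MUL r0<-Mul1 // r0:Mul1,r1:5,r2:6,r3:2,r4:3
cycle 2: issue MUL r4<-Mul2 // r0:Mul1,r1:5,r2:6,r3:2,r4:Mul2
cycle 3: stall // r0:Mul1,r1:5,r2:6,r3:2,r4:Mul2
cycle 4: stall // r0:Mul1,r1:5,r2:6,r3:2,r4:Mul2
cycle 5: stall // r0:Mul1,r1:5,r2:6,r3:2,r4:Mul2
cycle 6: CDB Mul1=24; issue MUL r3<-Mul1 // r0:24,r1:5,r2:6,r3:Mul1,r4:Mul2

STATUS = TAG Mul1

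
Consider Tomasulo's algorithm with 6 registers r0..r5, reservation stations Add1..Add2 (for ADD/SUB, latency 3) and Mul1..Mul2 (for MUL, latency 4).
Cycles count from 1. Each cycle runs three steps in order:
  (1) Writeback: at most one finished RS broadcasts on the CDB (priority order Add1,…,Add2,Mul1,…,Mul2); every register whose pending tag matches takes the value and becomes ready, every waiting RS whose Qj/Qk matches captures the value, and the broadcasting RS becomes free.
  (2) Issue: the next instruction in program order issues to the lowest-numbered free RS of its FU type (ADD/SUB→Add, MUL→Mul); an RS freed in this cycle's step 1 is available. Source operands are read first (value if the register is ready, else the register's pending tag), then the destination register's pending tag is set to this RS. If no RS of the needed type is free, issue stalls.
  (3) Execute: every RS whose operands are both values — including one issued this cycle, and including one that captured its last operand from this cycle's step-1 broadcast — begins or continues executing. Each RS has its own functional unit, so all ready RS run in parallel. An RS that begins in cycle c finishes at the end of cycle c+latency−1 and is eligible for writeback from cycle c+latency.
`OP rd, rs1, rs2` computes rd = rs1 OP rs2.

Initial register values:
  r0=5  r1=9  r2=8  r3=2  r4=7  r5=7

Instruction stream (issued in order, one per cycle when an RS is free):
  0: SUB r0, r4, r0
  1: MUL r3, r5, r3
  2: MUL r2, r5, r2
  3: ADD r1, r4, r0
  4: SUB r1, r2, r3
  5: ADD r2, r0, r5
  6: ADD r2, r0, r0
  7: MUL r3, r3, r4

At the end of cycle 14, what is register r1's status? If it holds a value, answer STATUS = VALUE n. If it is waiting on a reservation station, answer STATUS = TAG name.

STATUS = VALUE 42

  c1: issue SUB r0<-Add1  regs: r0:Add1,r1:9,r2:8,r3:2,r4:7,r5:7
  c2: issue MUL r3<-Mul1  regs: r0:Add1,r1:9,r2:8,r3:Mul1,r4:7,r5:7
  c3: issue MUL r2<-Mul2  regs: r0:Add1,r1:9,r2:Mul2,r3:Mul1,r4:7,r5:7
  c4: CDB Add1=2; issue ADD r1<-Add1  regs: r0:2,r1:Add1,r2:Mul2,r3:Mul1,r4:7,r5:7
  c5: issue SUB r1<-Add2  regs: r0:2,r1:Add2,r2:Mul2,r3:Mul1,r4:7,r5:7
  c6: CDB Mul1=14; stall  regs: r0:2,r1:Add2,r2:Mul2,r3:14,r4:7,r5:7
  c7: CDB Add1=9; issue ADD r2<-Add1  regs: r0:2,r1:Add2,r2:Add1,r3:14,r4:7,r5:7
  c8: CDB Mul2=56; stall  regs: r0:2,r1:Add2,r2:Add1,r3:14,r4:7,r5:7
  c9: stall  regs: r0:2,r1:Add2,r2:Add1,r3:14,r4:7,r5:7
  c10: CDB Add1=9; issue ADD r2<-Add1  regs: r0:2,r1:Add2,r2:Add1,r3:14,r4:7,r5:7
  c11: CDB Add2=42; issue MUL r3<-Mul1  regs: r0:2,r1:42,r2:Add1,r3:Mul1,r4:7,r5:7
  c12: -  regs: r0:2,r1:42,r2:Add1,r3:Mul1,r4:7,r5:7
  c13: CDB Add1=4  regs: r0:2,r1:42,r2:4,r3:Mul1,r4:7,r5:7
  c14: -  regs: r0:2,r1:42,r2:4,r3:Mul1,r4:7,r5:7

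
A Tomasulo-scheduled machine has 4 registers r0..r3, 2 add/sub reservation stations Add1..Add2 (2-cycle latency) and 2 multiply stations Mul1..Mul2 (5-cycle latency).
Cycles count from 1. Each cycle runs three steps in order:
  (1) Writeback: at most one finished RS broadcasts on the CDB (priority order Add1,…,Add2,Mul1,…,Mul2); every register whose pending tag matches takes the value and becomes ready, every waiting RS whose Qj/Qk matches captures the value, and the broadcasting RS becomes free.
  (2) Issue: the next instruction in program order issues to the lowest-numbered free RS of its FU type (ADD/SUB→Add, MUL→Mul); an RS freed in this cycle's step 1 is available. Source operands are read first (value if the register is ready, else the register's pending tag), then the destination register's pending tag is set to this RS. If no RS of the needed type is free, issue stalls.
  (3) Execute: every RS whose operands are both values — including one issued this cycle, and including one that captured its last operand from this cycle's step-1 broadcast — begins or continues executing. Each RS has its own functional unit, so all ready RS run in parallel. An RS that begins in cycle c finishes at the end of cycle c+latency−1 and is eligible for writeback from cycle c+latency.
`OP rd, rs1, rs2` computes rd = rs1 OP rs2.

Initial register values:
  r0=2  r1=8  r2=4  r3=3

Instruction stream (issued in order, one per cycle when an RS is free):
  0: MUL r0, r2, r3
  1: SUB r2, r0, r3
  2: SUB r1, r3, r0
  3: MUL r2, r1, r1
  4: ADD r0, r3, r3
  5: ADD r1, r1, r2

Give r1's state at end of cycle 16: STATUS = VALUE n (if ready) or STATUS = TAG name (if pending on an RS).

  c1: issue MUL r0<-Mul1  regs: r0:Mul1,r1:8,r2:4,r3:3
  c2: issue SUB r2<-Add1  regs: r0:Mul1,r1:8,r2:Add1,r3:3
  c3: issue SUB r1<-Add2  regs: r0:Mul1,r1:Add2,r2:Add1,r3:3
  c4: issue MUL r2<-Mul2  regs: r0:Mul1,r1:Add2,r2:Mul2,r3:3
  c5: stall  regs: r0:Mul1,r1:Add2,r2:Mul2,r3:3
  c6: CDB Mul1=12; stall  regs: r0:12,r1:Add2,r2:Mul2,r3:3
  c7: stall  regs: r0:12,r1:Add2,r2:Mul2,r3:3
  c8: CDB Add1=9; issue ADD r0<-Add1  regs: r0:Add1,r1:Add2,r2:Mul2,r3:3
  c9: CDB Add2=-9; issue ADD r1<-Add2  regs: r0:Add1,r1:Add2,r2:Mul2,r3:3
  c10: CDB Add1=6  regs: r0:6,r1:Add2,r2:Mul2,r3:3
  c11: -  regs: r0:6,r1:Add2,r2:Mul2,r3:3
  c12: -  regs: r0:6,r1:Add2,r2:Mul2,r3:3
  c13: -  regs: r0:6,r1:Add2,r2:Mul2,r3:3
  c14: CDB Mul2=81  regs: r0:6,r1:Add2,r2:81,r3:3
  c15: -  regs: r0:6,r1:Add2,r2:81,r3:3
  c16: CDB Add2=72  regs: r0:6,r1:72,r2:81,r3:3

STATUS = VALUE 72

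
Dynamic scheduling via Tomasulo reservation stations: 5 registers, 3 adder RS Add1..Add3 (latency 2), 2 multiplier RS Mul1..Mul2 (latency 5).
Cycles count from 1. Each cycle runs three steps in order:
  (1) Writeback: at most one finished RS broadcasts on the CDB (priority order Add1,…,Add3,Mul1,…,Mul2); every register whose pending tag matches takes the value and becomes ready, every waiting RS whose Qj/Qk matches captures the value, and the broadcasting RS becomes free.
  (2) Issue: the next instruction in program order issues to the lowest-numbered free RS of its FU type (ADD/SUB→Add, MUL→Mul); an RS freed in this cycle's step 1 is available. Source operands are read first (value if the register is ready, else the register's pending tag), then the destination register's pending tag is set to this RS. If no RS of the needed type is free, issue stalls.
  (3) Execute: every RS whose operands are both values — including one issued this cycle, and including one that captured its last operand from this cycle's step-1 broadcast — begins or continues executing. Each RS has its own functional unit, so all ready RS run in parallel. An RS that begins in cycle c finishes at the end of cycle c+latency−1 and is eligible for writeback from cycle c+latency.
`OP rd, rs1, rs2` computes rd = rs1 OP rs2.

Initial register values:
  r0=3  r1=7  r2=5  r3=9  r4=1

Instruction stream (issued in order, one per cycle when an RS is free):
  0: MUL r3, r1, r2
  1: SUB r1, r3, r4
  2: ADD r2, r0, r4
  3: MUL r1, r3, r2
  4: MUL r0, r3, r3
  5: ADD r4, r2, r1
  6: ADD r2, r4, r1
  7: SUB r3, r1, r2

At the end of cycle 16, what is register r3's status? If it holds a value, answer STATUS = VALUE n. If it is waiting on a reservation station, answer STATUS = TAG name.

  c1: issue MUL r3<-Mul1  regs: r0:3,r1:7,r2:5,r3:Mul1,r4:1
  c2: issue SUB r1<-Add1  regs: r0:3,r1:Add1,r2:5,r3:Mul1,r4:1
  c3: issue ADD r2<-Add2  regs: r0:3,r1:Add1,r2:Add2,r3:Mul1,r4:1
  c4: issue MUL r1<-Mul2  regs: r0:3,r1:Mul2,r2:Add2,r3:Mul1,r4:1
  c5: CDB Add2=4; stall  regs: r0:3,r1:Mul2,r2:4,r3:Mul1,r4:1
  c6: CDB Mul1=35; issue MUL r0<-Mul1  regs: r0:Mul1,r1:Mul2,r2:4,r3:35,r4:1
  c7: issue ADD r4<-Add2  regs: r0:Mul1,r1:Mul2,r2:4,r3:35,r4:Add2
  c8: CDB Add1=34; issue ADD r2<-Add1  regs: r0:Mul1,r1:Mul2,r2:Add1,r3:35,r4:Add2
  c9: issue SUB r3<-Add3  regs: r0:Mul1,r1:Mul2,r2:Add1,r3:Add3,r4:Add2
  c10: -  regs: r0:Mul1,r1:Mul2,r2:Add1,r3:Add3,r4:Add2
  c11: CDB Mul1=1225  regs: r0:1225,r1:Mul2,r2:Add1,r3:Add3,r4:Add2
  c12: CDB Mul2=140  regs: r0:1225,r1:140,r2:Add1,r3:Add3,r4:Add2
  c13: -  regs: r0:1225,r1:140,r2:Add1,r3:Add3,r4:Add2
  c14: CDB Add2=144  regs: r0:1225,r1:140,r2:Add1,r3:Add3,r4:144
  c15: -  regs: r0:1225,r1:140,r2:Add1,r3:Add3,r4:144
  c16: CDB Add1=284  regs: r0:1225,r1:140,r2:284,r3:Add3,r4:144

STATUS = TAG Add3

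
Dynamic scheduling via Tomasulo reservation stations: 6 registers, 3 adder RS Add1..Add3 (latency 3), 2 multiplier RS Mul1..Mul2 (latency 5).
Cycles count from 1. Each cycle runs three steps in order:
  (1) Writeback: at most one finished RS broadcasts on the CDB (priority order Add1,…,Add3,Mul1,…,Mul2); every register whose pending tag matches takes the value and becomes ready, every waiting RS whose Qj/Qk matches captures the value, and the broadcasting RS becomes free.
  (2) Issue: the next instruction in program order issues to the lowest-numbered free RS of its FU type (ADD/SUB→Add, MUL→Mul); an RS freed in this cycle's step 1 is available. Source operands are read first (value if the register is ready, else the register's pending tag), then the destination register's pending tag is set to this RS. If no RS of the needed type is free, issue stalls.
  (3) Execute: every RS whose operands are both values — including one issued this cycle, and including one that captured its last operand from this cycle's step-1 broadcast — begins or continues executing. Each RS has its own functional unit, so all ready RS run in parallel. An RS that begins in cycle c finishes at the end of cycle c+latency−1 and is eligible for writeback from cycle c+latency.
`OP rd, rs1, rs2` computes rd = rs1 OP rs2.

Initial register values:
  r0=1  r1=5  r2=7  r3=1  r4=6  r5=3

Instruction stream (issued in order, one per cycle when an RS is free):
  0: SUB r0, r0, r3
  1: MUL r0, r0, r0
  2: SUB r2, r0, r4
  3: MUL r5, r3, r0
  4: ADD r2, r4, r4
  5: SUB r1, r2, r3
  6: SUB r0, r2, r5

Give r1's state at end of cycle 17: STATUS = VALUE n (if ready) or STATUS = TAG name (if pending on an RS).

STATUS = VALUE 11

  c1: issue SUB r0<-Add1  regs: r0:Add1,r1:5,r2:7,r3:1,r4:6,r5:3
  c2: issue MUL r0<-Mul1  regs: r0:Mul1,r1:5,r2:7,r3:1,r4:6,r5:3
  c3: issue SUB r2<-Add2  regs: r0:Mul1,r1:5,r2:Add2,r3:1,r4:6,r5:3
  c4: CDB Add1=0; issue MUL r5<-Mul2  regs: r0:Mul1,r1:5,r2:Add2,r3:1,r4:6,r5:Mul2
  c5: issue ADD r2<-Add1  regs: r0:Mul1,r1:5,r2:Add1,r3:1,r4:6,r5:Mul2
  c6: issue SUB r1<-Add3  regs: r0:Mul1,r1:Add3,r2:Add1,r3:1,r4:6,r5:Mul2
  c7: stall  regs: r0:Mul1,r1:Add3,r2:Add1,r3:1,r4:6,r5:Mul2
  c8: CDB Add1=12; issue SUB r0<-Add1  regs: r0:Add1,r1:Add3,r2:12,r3:1,r4:6,r5:Mul2
  c9: CDB Mul1=0  regs: r0:Add1,r1:Add3,r2:12,r3:1,r4:6,r5:Mul2
  c10: -  regs: r0:Add1,r1:Add3,r2:12,r3:1,r4:6,r5:Mul2
  c11: CDB Add3=11  regs: r0:Add1,r1:11,r2:12,r3:1,r4:6,r5:Mul2
  c12: CDB Add2=-6  regs: r0:Add1,r1:11,r2:12,r3:1,r4:6,r5:Mul2
  c13: -  regs: r0:Add1,r1:11,r2:12,r3:1,r4:6,r5:Mul2
  c14: CDB Mul2=0  regs: r0:Add1,r1:11,r2:12,r3:1,r4:6,r5:0
  c15: -  regs: r0:Add1,r1:11,r2:12,r3:1,r4:6,r5:0
  c16: -  regs: r0:Add1,r1:11,r2:12,r3:1,r4:6,r5:0
  c17: CDB Add1=12  regs: r0:12,r1:11,r2:12,r3:1,r4:6,r5:0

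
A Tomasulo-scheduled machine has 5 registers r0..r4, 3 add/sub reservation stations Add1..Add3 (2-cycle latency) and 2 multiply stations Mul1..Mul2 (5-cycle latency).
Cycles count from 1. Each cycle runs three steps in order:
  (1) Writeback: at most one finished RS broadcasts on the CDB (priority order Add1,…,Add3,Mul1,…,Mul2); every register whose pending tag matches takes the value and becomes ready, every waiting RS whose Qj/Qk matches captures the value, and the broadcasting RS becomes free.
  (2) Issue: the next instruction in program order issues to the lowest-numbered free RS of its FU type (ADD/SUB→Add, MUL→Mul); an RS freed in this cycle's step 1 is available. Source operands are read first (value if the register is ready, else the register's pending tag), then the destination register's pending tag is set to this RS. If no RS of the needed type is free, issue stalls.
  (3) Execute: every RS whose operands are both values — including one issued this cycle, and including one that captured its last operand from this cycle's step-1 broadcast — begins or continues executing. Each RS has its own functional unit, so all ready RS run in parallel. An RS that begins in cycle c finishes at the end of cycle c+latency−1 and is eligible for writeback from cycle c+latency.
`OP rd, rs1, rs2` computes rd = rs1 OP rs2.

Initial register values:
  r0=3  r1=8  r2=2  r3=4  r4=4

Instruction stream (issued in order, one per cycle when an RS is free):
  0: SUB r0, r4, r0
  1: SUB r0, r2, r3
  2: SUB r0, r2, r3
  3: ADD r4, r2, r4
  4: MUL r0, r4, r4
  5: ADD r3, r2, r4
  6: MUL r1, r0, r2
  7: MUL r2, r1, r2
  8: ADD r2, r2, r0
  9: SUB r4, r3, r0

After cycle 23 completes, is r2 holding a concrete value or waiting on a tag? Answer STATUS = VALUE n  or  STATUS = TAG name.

STATUS = VALUE 180

c1: issue SUB r0<-Add1 | r0:Add1,r1:8,r2:2,r3:4,r4:4
c2: issue SUB r0<-Add2 | r0:Add2,r1:8,r2:2,r3:4,r4:4
c3: CDB Add1=1; issue SUB r0<-Add1 | r0:Add1,r1:8,r2:2,r3:4,r4:4
c4: CDB Add2=-2; issue ADD r4<-Add2 | r0:Add1,r1:8,r2:2,r3:4,r4:Add2
c5: CDB Add1=-2; issue MUL r0<-Mul1 | r0:Mul1,r1:8,r2:2,r3:4,r4:Add2
c6: CDB Add2=6; issue ADD r3<-Add1 | r0:Mul1,r1:8,r2:2,r3:Add1,r4:6
c7: issue MUL r1<-Mul2 | r0:Mul1,r1:Mul2,r2:2,r3:Add1,r4:6
c8: CDB Add1=8; stall | r0:Mul1,r1:Mul2,r2:2,r3:8,r4:6
c9: stall | r0:Mul1,r1:Mul2,r2:2,r3:8,r4:6
c10: stall | r0:Mul1,r1:Mul2,r2:2,r3:8,r4:6
c11: CDB Mul1=36; issue MUL r2<-Mul1 | r0:36,r1:Mul2,r2:Mul1,r3:8,r4:6
c12: issue ADD r2<-Add1 | r0:36,r1:Mul2,r2:Add1,r3:8,r4:6
c13: issue SUB r4<-Add2 | r0:36,r1:Mul2,r2:Add1,r3:8,r4:Add2
c14: - | r0:36,r1:Mul2,r2:Add1,r3:8,r4:Add2
c15: CDB Add2=-28 | r0:36,r1:Mul2,r2:Add1,r3:8,r4:-28
c16: CDB Mul2=72 | r0:36,r1:72,r2:Add1,r3:8,r4:-28
c17: - | r0:36,r1:72,r2:Add1,r3:8,r4:-28
c18: - | r0:36,r1:72,r2:Add1,r3:8,r4:-28
c19: - | r0:36,r1:72,r2:Add1,r3:8,r4:-28
c20: - | r0:36,r1:72,r2:Add1,r3:8,r4:-28
c21: CDB Mul1=144 | r0:36,r1:72,r2:Add1,r3:8,r4:-28
c22: - | r0:36,r1:72,r2:Add1,r3:8,r4:-28
c23: CDB Add1=180 | r0:36,r1:72,r2:180,r3:8,r4:-28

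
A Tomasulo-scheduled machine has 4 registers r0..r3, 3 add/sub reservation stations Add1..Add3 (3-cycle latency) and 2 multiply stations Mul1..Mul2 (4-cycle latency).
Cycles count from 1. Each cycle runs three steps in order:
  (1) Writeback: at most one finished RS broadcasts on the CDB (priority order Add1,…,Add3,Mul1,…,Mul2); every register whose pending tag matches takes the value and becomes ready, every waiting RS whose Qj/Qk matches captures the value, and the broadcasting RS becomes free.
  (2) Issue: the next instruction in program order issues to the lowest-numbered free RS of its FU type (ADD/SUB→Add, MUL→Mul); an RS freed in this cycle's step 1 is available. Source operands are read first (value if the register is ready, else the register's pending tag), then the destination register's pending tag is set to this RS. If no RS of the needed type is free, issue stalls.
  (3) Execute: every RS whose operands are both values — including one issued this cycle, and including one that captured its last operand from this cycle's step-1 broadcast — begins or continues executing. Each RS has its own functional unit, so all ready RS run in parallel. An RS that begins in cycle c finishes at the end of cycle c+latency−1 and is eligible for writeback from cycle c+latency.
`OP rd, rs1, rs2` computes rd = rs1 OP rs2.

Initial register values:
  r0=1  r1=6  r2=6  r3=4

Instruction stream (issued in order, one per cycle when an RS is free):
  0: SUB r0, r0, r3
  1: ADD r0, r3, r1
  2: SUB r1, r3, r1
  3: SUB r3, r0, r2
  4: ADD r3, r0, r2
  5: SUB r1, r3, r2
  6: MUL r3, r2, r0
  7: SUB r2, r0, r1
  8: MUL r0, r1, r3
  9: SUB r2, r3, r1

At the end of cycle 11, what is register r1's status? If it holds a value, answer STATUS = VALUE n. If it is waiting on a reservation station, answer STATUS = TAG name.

STATUS = TAG Add3

  c1: issue SUB r0<-Add1  regs: r0:Add1,r1:6,r2:6,r3:4
  c2: issue ADD r0<-Add2  regs: r0:Add2,r1:6,r2:6,r3:4
  c3: issue SUB r1<-Add3  regs: r0:Add2,r1:Add3,r2:6,r3:4
  c4: CDB Add1=-3; issue SUB r3<-Add1  regs: r0:Add2,r1:Add3,r2:6,r3:Add1
  c5: CDB Add2=10; issue ADD r3<-Add2  regs: r0:10,r1:Add3,r2:6,r3:Add2
  c6: CDB Add3=-2; issue SUB r1<-Add3  regs: r0:10,r1:Add3,r2:6,r3:Add2
  c7: issue MUL r3<-Mul1  regs: r0:10,r1:Add3,r2:6,r3:Mul1
  c8: CDB Add1=4; issue SUB r2<-Add1  regs: r0:10,r1:Add3,r2:Add1,r3:Mul1
  c9: CDB Add2=16; issue MUL r0<-Mul2  regs: r0:Mul2,r1:Add3,r2:Add1,r3:Mul1
  c10: issue SUB r2<-Add2  regs: r0:Mul2,r1:Add3,r2:Add2,r3:Mul1
  c11: CDB Mul1=60  regs: r0:Mul2,r1:Add3,r2:Add2,r3:60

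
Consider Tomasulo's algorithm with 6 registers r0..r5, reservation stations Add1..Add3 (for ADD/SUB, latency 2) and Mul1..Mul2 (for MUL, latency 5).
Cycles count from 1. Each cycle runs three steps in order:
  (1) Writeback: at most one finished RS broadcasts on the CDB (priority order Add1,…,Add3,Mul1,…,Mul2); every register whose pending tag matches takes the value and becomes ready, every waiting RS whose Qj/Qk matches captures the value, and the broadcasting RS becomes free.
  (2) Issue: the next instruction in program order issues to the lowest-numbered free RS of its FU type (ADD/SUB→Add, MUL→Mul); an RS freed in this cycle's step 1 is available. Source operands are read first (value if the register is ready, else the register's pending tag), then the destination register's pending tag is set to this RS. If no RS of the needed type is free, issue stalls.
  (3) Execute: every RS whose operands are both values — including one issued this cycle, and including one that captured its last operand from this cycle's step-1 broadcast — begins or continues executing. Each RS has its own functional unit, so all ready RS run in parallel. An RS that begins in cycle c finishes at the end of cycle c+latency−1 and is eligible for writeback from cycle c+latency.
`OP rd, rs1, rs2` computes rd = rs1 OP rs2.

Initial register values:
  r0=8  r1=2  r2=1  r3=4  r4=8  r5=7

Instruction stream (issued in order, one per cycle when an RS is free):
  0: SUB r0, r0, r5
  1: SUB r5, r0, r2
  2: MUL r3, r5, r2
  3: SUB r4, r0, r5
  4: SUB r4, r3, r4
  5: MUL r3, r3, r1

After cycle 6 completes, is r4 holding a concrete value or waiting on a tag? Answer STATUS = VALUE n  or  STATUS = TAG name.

STATUS = TAG Add2

c1: issue SUB r0<-Add1 | r0:Add1,r1:2,r2:1,r3:4,r4:8,r5:7
c2: issue SUB r5<-Add2 | r0:Add1,r1:2,r2:1,r3:4,r4:8,r5:Add2
c3: CDB Add1=1; issue MUL r3<-Mul1 | r0:1,r1:2,r2:1,r3:Mul1,r4:8,r5:Add2
c4: issue SUB r4<-Add1 | r0:1,r1:2,r2:1,r3:Mul1,r4:Add1,r5:Add2
c5: CDB Add2=0; issue SUB r4<-Add2 | r0:1,r1:2,r2:1,r3:Mul1,r4:Add2,r5:0
c6: issue MUL r3<-Mul2 | r0:1,r1:2,r2:1,r3:Mul2,r4:Add2,r5:0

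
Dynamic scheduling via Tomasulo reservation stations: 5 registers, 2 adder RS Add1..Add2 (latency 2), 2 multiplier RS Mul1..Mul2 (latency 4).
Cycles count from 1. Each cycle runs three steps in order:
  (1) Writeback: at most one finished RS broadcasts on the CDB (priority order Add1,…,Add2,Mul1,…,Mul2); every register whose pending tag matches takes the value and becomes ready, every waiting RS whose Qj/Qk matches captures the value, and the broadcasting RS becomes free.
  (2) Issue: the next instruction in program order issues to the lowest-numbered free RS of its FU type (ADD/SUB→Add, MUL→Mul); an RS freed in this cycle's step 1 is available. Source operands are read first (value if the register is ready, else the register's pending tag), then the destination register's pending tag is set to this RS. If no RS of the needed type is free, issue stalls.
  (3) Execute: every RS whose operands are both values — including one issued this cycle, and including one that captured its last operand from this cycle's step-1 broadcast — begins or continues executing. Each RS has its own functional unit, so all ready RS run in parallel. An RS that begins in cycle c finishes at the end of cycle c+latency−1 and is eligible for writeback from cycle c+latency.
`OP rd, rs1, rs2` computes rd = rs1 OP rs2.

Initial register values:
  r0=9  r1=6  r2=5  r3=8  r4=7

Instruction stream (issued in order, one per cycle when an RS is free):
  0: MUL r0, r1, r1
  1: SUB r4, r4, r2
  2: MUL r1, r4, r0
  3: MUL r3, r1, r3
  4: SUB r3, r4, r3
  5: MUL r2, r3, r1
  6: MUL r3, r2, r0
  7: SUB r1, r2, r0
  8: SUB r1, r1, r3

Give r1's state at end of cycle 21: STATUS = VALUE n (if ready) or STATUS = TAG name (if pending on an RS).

c1: issue MUL r0<-Mul1 | r0:Mul1,r1:6,r2:5,r3:8,r4:7
c2: issue SUB r4<-Add1 | r0:Mul1,r1:6,r2:5,r3:8,r4:Add1
c3: issue MUL r1<-Mul2 | r0:Mul1,r1:Mul2,r2:5,r3:8,r4:Add1
c4: CDB Add1=2; stall | r0:Mul1,r1:Mul2,r2:5,r3:8,r4:2
c5: CDB Mul1=36; issue MUL r3<-Mul1 | r0:36,r1:Mul2,r2:5,r3:Mul1,r4:2
c6: issue SUB r3<-Add1 | r0:36,r1:Mul2,r2:5,r3:Add1,r4:2
c7: stall | r0:36,r1:Mul2,r2:5,r3:Add1,r4:2
c8: stall | r0:36,r1:Mul2,r2:5,r3:Add1,r4:2
c9: CDB Mul2=72; issue MUL r2<-Mul2 | r0:36,r1:72,r2:Mul2,r3:Add1,r4:2
c10: stall | r0:36,r1:72,r2:Mul2,r3:Add1,r4:2
c11: stall | r0:36,r1:72,r2:Mul2,r3:Add1,r4:2
c12: stall | r0:36,r1:72,r2:Mul2,r3:Add1,r4:2
c13: CDB Mul1=576; issue MUL r3<-Mul1 | r0:36,r1:72,r2:Mul2,r3:Mul1,r4:2
c14: issue SUB r1<-Add2 | r0:36,r1:Add2,r2:Mul2,r3:Mul1,r4:2
c15: CDB Add1=-574; issue SUB r1<-Add1 | r0:36,r1:Add1,r2:Mul2,r3:Mul1,r4:2
c16: - | r0:36,r1:Add1,r2:Mul2,r3:Mul1,r4:2
c17: - | r0:36,r1:Add1,r2:Mul2,r3:Mul1,r4:2
c18: - | r0:36,r1:Add1,r2:Mul2,r3:Mul1,r4:2
c19: CDB Mul2=-41328 | r0:36,r1:Add1,r2:-41328,r3:Mul1,r4:2
c20: - | r0:36,r1:Add1,r2:-41328,r3:Mul1,r4:2
c21: CDB Add2=-41364 | r0:36,r1:Add1,r2:-41328,r3:Mul1,r4:2

STATUS = TAG Add1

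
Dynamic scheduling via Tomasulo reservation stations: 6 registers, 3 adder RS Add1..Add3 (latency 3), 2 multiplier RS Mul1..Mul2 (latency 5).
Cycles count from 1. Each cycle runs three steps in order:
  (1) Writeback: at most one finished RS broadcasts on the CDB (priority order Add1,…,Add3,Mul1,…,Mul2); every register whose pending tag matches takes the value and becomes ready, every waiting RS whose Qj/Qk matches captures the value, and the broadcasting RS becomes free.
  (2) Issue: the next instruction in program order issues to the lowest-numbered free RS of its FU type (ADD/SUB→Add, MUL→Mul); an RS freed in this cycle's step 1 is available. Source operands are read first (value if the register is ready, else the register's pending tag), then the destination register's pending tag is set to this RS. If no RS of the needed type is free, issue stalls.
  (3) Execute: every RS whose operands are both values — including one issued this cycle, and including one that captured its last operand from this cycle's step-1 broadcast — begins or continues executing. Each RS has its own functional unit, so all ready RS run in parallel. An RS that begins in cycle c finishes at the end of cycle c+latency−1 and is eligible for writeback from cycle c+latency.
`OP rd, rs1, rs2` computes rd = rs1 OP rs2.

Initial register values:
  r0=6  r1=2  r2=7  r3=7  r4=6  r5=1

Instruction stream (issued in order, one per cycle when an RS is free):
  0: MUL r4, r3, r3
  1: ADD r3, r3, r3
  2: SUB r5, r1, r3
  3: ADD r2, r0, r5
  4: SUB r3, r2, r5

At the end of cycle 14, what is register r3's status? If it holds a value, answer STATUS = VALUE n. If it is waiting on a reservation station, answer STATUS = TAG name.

STATUS = VALUE 6

c1: issue MUL r4<-Mul1 | r0:6,r1:2,r2:7,r3:7,r4:Mul1,r5:1
c2: issue ADD r3<-Add1 | r0:6,r1:2,r2:7,r3:Add1,r4:Mul1,r5:1
c3: issue SUB r5<-Add2 | r0:6,r1:2,r2:7,r3:Add1,r4:Mul1,r5:Add2
c4: issue ADD r2<-Add3 | r0:6,r1:2,r2:Add3,r3:Add1,r4:Mul1,r5:Add2
c5: CDB Add1=14; issue SUB r3<-Add1 | r0:6,r1:2,r2:Add3,r3:Add1,r4:Mul1,r5:Add2
c6: CDB Mul1=49 | r0:6,r1:2,r2:Add3,r3:Add1,r4:49,r5:Add2
c7: - | r0:6,r1:2,r2:Add3,r3:Add1,r4:49,r5:Add2
c8: CDB Add2=-12 | r0:6,r1:2,r2:Add3,r3:Add1,r4:49,r5:-12
c9: - | r0:6,r1:2,r2:Add3,r3:Add1,r4:49,r5:-12
c10: - | r0:6,r1:2,r2:Add3,r3:Add1,r4:49,r5:-12
c11: CDB Add3=-6 | r0:6,r1:2,r2:-6,r3:Add1,r4:49,r5:-12
c12: - | r0:6,r1:2,r2:-6,r3:Add1,r4:49,r5:-12
c13: - | r0:6,r1:2,r2:-6,r3:Add1,r4:49,r5:-12
c14: CDB Add1=6 | r0:6,r1:2,r2:-6,r3:6,r4:49,r5:-12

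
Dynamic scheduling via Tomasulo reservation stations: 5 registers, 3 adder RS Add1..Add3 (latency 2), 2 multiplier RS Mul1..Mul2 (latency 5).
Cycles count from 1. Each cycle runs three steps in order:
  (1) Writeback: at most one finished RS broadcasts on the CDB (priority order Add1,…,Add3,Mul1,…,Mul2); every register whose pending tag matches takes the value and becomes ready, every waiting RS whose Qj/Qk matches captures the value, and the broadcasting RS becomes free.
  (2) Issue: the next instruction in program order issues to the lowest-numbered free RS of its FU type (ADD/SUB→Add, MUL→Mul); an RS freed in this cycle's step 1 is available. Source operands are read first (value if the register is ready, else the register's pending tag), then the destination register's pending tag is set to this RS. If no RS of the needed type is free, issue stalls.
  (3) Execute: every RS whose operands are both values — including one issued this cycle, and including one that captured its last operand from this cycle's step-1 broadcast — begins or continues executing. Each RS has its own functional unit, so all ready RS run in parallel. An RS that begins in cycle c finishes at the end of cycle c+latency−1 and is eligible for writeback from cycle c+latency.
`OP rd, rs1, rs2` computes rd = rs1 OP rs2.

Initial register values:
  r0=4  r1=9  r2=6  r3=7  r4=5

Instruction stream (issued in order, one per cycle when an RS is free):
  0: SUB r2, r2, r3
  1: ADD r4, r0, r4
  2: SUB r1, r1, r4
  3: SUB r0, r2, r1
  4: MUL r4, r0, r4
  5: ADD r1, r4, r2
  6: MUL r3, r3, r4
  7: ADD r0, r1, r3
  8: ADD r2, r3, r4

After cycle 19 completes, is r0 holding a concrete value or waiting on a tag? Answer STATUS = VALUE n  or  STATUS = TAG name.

STATUS = TAG Add2

cycle 1: issue SUB r2<-Add1 // r0:4,r1:9,r2:Add1,r3:7,r4:5
cycle 2: issue ADD r4<-Add2 // r0:4,r1:9,r2:Add1,r3:7,r4:Add2
cycle 3: CDB Add1=-1; issue SUB r1<-Add1 // r0:4,r1:Add1,r2:-1,r3:7,r4:Add2
cycle 4: CDB Add2=9; issue SUB r0<-Add2 // r0:Add2,r1:Add1,r2:-1,r3:7,r4:9
cycle 5: issue MUL r4<-Mul1 // r0:Add2,r1:Add1,r2:-1,r3:7,r4:Mul1
cycle 6: CDB Add1=0; issue ADD r1<-Add1 // r0:Add2,r1:Add1,r2:-1,r3:7,r4:Mul1
cycle 7: issue MUL r3<-Mul2 // r0:Add2,r1:Add1,r2:-1,r3:Mul2,r4:Mul1
cycle 8: CDB Add2=-1; issue ADD r0<-Add2 // r0:Add2,r1:Add1,r2:-1,r3:Mul2,r4:Mul1
cycle 9: issue ADD r2<-Add3 // r0:Add2,r1:Add1,r2:Add3,r3:Mul2,r4:Mul1
cycle 10: - // r0:Add2,r1:Add1,r2:Add3,r3:Mul2,r4:Mul1
cycle 11: - // r0:Add2,r1:Add1,r2:Add3,r3:Mul2,r4:Mul1
cycle 12: - // r0:Add2,r1:Add1,r2:Add3,r3:Mul2,r4:Mul1
cycle 13: CDB Mul1=-9 // r0:Add2,r1:Add1,r2:Add3,r3:Mul2,r4:-9
cycle 14: - // r0:Add2,r1:Add1,r2:Add3,r3:Mul2,r4:-9
cycle 15: CDB Add1=-10 // r0:Add2,r1:-10,r2:Add3,r3:Mul2,r4:-9
cycle 16: - // r0:Add2,r1:-10,r2:Add3,r3:Mul2,r4:-9
cycle 17: - // r0:Add2,r1:-10,r2:Add3,r3:Mul2,r4:-9
cycle 18: CDB Mul2=-63 // r0:Add2,r1:-10,r2:Add3,r3:-63,r4:-9
cycle 19: - // r0:Add2,r1:-10,r2:Add3,r3:-63,r4:-9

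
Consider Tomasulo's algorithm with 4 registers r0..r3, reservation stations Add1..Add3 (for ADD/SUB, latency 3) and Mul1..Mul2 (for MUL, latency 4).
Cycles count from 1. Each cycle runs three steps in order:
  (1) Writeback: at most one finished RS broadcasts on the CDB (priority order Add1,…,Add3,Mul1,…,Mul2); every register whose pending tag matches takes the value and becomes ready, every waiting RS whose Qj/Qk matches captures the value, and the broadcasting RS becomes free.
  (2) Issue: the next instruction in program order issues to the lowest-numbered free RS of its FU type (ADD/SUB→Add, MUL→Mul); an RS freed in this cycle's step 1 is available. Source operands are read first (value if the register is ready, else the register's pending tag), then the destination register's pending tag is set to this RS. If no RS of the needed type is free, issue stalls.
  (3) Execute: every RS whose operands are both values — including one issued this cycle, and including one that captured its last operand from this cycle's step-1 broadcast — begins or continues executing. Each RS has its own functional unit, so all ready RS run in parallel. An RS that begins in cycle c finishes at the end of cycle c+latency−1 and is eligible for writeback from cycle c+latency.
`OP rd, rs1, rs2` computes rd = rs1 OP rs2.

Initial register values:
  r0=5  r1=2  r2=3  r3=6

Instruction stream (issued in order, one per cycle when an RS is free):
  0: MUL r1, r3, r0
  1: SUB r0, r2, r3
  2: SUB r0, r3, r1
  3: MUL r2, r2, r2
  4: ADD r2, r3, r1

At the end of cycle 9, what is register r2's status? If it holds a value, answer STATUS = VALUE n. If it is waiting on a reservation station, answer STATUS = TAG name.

STATUS = VALUE 36

  c1: issue MUL r1<-Mul1  regs: r0:5,r1:Mul1,r2:3,r3:6
  c2: issue SUB r0<-Add1  regs: r0:Add1,r1:Mul1,r2:3,r3:6
  c3: issue SUB r0<-Add2  regs: r0:Add2,r1:Mul1,r2:3,r3:6
  c4: issue MUL r2<-Mul2  regs: r0:Add2,r1:Mul1,r2:Mul2,r3:6
  c5: CDB Add1=-3; issue ADD r2<-Add1  regs: r0:Add2,r1:Mul1,r2:Add1,r3:6
  c6: CDB Mul1=30  regs: r0:Add2,r1:30,r2:Add1,r3:6
  c7: -  regs: r0:Add2,r1:30,r2:Add1,r3:6
  c8: CDB Mul2=9  regs: r0:Add2,r1:30,r2:Add1,r3:6
  c9: CDB Add1=36  regs: r0:Add2,r1:30,r2:36,r3:6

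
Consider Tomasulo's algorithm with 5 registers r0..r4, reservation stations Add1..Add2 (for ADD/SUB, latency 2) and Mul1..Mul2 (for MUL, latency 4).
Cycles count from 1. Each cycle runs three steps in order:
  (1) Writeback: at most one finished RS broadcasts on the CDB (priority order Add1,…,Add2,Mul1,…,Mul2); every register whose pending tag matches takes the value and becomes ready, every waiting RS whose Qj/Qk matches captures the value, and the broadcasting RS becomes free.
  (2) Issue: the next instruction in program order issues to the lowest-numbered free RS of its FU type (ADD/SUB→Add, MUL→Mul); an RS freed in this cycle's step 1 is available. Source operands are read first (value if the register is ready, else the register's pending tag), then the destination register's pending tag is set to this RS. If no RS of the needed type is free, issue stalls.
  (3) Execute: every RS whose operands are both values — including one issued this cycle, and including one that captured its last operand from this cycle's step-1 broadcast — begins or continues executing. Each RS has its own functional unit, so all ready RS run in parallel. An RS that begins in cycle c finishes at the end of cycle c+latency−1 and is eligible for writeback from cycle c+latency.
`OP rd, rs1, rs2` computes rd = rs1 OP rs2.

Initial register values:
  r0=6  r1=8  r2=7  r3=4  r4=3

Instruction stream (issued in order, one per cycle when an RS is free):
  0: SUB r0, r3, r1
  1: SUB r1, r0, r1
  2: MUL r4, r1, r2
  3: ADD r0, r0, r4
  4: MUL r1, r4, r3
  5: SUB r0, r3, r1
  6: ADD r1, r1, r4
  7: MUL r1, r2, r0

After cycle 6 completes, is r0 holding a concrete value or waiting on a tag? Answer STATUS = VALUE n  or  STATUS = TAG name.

STATUS = TAG Add2

c1: issue SUB r0<-Add1 | r0:Add1,r1:8,r2:7,r3:4,r4:3
c2: issue SUB r1<-Add2 | r0:Add1,r1:Add2,r2:7,r3:4,r4:3
c3: CDB Add1=-4; issue MUL r4<-Mul1 | r0:-4,r1:Add2,r2:7,r3:4,r4:Mul1
c4: issue ADD r0<-Add1 | r0:Add1,r1:Add2,r2:7,r3:4,r4:Mul1
c5: CDB Add2=-12; issue MUL r1<-Mul2 | r0:Add1,r1:Mul2,r2:7,r3:4,r4:Mul1
c6: issue SUB r0<-Add2 | r0:Add2,r1:Mul2,r2:7,r3:4,r4:Mul1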